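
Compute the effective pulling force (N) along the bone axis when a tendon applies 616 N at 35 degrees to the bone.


F_eff = F_tendon * cos(theta)
theta = 35 deg = 0.6109 rad
cos(theta) = 0.8192
F_eff = 616 * 0.8192
F_eff = 504.5977


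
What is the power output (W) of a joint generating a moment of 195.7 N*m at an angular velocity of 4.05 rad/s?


P = M * omega
P = 195.7 * 4.05
P = 792.5850


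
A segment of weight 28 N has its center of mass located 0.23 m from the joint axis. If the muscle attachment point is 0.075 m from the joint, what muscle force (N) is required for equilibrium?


F_muscle = W * d_load / d_muscle
F_muscle = 28 * 0.23 / 0.075
Numerator = 6.4400
F_muscle = 85.8667


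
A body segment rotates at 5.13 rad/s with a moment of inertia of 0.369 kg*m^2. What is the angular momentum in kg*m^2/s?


L = I * omega
L = 0.369 * 5.13
L = 1.8930


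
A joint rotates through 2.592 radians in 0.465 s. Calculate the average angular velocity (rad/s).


omega = delta_theta / delta_t
omega = 2.592 / 0.465
omega = 5.5742


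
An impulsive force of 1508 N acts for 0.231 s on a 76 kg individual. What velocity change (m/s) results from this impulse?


J = F * dt = 1508 * 0.231 = 348.3480 N*s
delta_v = J / m
delta_v = 348.3480 / 76
delta_v = 4.5835


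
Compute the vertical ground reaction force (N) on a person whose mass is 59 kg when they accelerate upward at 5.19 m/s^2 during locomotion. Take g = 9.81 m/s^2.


GRF = m * (g + a)
GRF = 59 * (9.81 + 5.19)
GRF = 59 * 15.0000
GRF = 885.0000


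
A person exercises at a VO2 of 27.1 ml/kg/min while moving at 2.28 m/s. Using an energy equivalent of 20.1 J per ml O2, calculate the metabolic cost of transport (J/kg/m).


Power per kg = VO2 * 20.1 / 60
Power per kg = 27.1 * 20.1 / 60 = 9.0785 W/kg
Cost = power_per_kg / speed
Cost = 9.0785 / 2.28
Cost = 3.9818


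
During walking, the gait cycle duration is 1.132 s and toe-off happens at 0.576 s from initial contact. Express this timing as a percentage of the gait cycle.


pct = (event_time / cycle_time) * 100
pct = (0.576 / 1.132) * 100
ratio = 0.5088
pct = 50.8834


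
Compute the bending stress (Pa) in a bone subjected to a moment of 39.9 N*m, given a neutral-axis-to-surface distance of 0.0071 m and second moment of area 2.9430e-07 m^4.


sigma = M * c / I
sigma = 39.9 * 0.0071 / 2.9430e-07
M * c = 0.2833
sigma = 962589.1947


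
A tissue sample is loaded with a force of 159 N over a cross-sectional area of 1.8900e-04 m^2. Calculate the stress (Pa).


stress = F / A
stress = 159 / 1.8900e-04
stress = 841269.8413


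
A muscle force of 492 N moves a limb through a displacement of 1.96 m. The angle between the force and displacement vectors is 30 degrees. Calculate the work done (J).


W = F * d * cos(theta)
theta = 30 deg = 0.5236 rad
cos(theta) = 0.8660
W = 492 * 1.96 * 0.8660
W = 835.1256


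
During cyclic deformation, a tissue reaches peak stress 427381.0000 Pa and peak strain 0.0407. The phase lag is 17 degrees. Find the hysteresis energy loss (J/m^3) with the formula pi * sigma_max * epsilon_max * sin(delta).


E_loss = pi * sigma_max * epsilon_max * sin(delta)
delta = 17 deg = 0.2967 rad
sin(delta) = 0.2924
E_loss = pi * 427381.0000 * 0.0407 * 0.2924
E_loss = 15976.9852


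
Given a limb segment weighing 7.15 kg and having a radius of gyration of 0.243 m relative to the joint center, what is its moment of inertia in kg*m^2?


I = m * k^2
I = 7.15 * 0.243^2
k^2 = 0.0590
I = 0.4222


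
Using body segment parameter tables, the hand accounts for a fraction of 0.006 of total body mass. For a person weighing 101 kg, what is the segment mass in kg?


m_segment = body_mass * fraction
m_segment = 101 * 0.006
m_segment = 0.6060


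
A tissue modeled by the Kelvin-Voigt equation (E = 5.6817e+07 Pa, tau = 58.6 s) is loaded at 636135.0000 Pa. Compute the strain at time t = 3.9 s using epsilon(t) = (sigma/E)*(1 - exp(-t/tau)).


epsilon(t) = (sigma/E) * (1 - exp(-t/tau))
sigma/E = 636135.0000 / 5.6817e+07 = 0.0112
exp(-t/tau) = exp(-3.9 / 58.6) = 0.9356
epsilon = 0.0112 * (1 - 0.9356)
epsilon = 7.2089e-04


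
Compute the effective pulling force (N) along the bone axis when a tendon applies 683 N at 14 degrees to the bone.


F_eff = F_tendon * cos(theta)
theta = 14 deg = 0.2443 rad
cos(theta) = 0.9703
F_eff = 683 * 0.9703
F_eff = 662.7120


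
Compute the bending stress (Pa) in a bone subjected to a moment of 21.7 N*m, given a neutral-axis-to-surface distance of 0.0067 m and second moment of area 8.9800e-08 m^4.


sigma = M * c / I
sigma = 21.7 * 0.0067 / 8.9800e-08
M * c = 0.1454
sigma = 1.6190e+06


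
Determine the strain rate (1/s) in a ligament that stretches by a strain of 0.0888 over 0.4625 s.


strain_rate = delta_strain / delta_t
strain_rate = 0.0888 / 0.4625
strain_rate = 0.1920


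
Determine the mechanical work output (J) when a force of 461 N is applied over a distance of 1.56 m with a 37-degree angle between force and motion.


W = F * d * cos(theta)
theta = 37 deg = 0.6458 rad
cos(theta) = 0.7986
W = 461 * 1.56 * 0.7986
W = 574.3467


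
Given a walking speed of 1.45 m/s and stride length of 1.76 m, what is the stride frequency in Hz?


f = v / stride_length
f = 1.45 / 1.76
f = 0.8239


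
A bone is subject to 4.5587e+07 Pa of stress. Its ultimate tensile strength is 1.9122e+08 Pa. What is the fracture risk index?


FRI = applied / ultimate
FRI = 4.5587e+07 / 1.9122e+08
FRI = 0.2384


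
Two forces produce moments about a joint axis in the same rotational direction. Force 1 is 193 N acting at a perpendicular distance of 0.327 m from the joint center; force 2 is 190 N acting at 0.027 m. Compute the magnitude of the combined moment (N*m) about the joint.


M = F1 * d1 + F2 * d2
M = 193 * 0.327 + 190 * 0.027
M = 63.1110 + 5.1300
M = 68.2410


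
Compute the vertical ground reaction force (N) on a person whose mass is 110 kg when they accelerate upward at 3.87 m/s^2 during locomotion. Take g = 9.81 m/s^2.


GRF = m * (g + a)
GRF = 110 * (9.81 + 3.87)
GRF = 110 * 13.6800
GRF = 1504.8000


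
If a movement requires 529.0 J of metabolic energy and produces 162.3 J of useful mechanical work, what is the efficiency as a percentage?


eta = (W_mech / E_meta) * 100
eta = (162.3 / 529.0) * 100
ratio = 0.3068
eta = 30.6805


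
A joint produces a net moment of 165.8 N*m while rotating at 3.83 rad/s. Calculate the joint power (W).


P = M * omega
P = 165.8 * 3.83
P = 635.0140


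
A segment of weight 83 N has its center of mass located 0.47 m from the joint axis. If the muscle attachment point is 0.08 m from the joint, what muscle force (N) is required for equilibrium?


F_muscle = W * d_load / d_muscle
F_muscle = 83 * 0.47 / 0.08
Numerator = 39.0100
F_muscle = 487.6250


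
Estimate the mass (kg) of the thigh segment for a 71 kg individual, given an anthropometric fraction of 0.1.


m_segment = body_mass * fraction
m_segment = 71 * 0.1
m_segment = 7.1000


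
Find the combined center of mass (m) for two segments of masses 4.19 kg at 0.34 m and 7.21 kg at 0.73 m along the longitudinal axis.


COM = (m1*x1 + m2*x2) / (m1 + m2)
COM = (4.19*0.34 + 7.21*0.73) / (4.19 + 7.21)
Numerator = 6.6879
Denominator = 11.4000
COM = 0.5867


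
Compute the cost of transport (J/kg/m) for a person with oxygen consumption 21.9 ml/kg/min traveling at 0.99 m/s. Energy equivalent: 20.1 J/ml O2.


Power per kg = VO2 * 20.1 / 60
Power per kg = 21.9 * 20.1 / 60 = 7.3365 W/kg
Cost = power_per_kg / speed
Cost = 7.3365 / 0.99
Cost = 7.4106


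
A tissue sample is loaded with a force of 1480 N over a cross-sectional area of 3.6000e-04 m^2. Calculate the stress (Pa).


stress = F / A
stress = 1480 / 3.6000e-04
stress = 4.1111e+06


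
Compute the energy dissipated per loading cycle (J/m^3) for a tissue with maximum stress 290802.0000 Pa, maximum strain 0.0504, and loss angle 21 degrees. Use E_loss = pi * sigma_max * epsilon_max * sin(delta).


E_loss = pi * sigma_max * epsilon_max * sin(delta)
delta = 21 deg = 0.3665 rad
sin(delta) = 0.3584
E_loss = pi * 290802.0000 * 0.0504 * 0.3584
E_loss = 16500.8745


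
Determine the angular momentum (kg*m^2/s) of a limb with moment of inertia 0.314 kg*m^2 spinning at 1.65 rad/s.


L = I * omega
L = 0.314 * 1.65
L = 0.5181


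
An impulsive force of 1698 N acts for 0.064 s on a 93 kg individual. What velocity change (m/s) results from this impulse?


J = F * dt = 1698 * 0.064 = 108.6720 N*s
delta_v = J / m
delta_v = 108.6720 / 93
delta_v = 1.1685


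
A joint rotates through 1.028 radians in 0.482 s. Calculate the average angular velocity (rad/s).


omega = delta_theta / delta_t
omega = 1.028 / 0.482
omega = 2.1328


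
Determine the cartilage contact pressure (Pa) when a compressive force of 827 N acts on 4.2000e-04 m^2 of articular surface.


P = F / A
P = 827 / 4.2000e-04
P = 1.9690e+06


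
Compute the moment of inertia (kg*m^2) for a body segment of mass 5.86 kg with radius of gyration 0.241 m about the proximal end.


I = m * k^2
I = 5.86 * 0.241^2
k^2 = 0.0581
I = 0.3404


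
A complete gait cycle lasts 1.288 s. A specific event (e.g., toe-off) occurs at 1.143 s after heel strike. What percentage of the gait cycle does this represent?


pct = (event_time / cycle_time) * 100
pct = (1.143 / 1.288) * 100
ratio = 0.8874
pct = 88.7422


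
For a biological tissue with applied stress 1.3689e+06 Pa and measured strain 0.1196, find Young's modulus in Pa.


E = stress / strain
E = 1.3689e+06 / 0.1196
E = 1.1446e+07


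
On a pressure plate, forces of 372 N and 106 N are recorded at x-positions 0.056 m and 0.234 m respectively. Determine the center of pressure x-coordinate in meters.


COP_x = (F1*x1 + F2*x2) / (F1 + F2)
COP_x = (372*0.056 + 106*0.234) / (372 + 106)
Numerator = 45.6360
Denominator = 478
COP_x = 0.0955


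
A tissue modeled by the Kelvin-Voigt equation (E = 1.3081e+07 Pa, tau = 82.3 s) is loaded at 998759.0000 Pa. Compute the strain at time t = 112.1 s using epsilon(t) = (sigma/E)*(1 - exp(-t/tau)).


epsilon(t) = (sigma/E) * (1 - exp(-t/tau))
sigma/E = 998759.0000 / 1.3081e+07 = 0.0764
exp(-t/tau) = exp(-112.1 / 82.3) = 0.2561
epsilon = 0.0764 * (1 - 0.2561)
epsilon = 0.0568


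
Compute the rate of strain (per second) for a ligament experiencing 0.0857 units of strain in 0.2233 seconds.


strain_rate = delta_strain / delta_t
strain_rate = 0.0857 / 0.2233
strain_rate = 0.3838


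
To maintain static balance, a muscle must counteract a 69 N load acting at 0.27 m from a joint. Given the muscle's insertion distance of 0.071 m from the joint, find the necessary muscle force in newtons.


F_muscle = W * d_load / d_muscle
F_muscle = 69 * 0.27 / 0.071
Numerator = 18.6300
F_muscle = 262.3944


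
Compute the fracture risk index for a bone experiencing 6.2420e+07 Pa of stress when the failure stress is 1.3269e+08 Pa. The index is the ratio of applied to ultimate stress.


FRI = applied / ultimate
FRI = 6.2420e+07 / 1.3269e+08
FRI = 0.4704


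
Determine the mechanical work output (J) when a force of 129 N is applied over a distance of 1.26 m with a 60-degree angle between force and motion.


W = F * d * cos(theta)
theta = 60 deg = 1.0472 rad
cos(theta) = 0.5000
W = 129 * 1.26 * 0.5000
W = 81.2700


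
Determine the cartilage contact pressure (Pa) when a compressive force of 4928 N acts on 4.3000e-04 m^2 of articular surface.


P = F / A
P = 4928 / 4.3000e-04
P = 1.1460e+07


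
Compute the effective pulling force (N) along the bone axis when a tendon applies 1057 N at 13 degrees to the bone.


F_eff = F_tendon * cos(theta)
theta = 13 deg = 0.2269 rad
cos(theta) = 0.9744
F_eff = 1057 * 0.9744
F_eff = 1029.9092


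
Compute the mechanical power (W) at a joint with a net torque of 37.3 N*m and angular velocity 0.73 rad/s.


P = M * omega
P = 37.3 * 0.73
P = 27.2290


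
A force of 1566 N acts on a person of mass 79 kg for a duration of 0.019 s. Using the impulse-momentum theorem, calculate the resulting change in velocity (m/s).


J = F * dt = 1566 * 0.019 = 29.7540 N*s
delta_v = J / m
delta_v = 29.7540 / 79
delta_v = 0.3766


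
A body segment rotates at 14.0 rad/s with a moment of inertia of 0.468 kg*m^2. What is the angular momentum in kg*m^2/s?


L = I * omega
L = 0.468 * 14.0
L = 6.5520


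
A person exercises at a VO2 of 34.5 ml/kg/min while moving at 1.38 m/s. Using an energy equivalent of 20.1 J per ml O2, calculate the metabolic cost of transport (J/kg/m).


Power per kg = VO2 * 20.1 / 60
Power per kg = 34.5 * 20.1 / 60 = 11.5575 W/kg
Cost = power_per_kg / speed
Cost = 11.5575 / 1.38
Cost = 8.3750


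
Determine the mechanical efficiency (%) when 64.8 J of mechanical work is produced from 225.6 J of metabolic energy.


eta = (W_mech / E_meta) * 100
eta = (64.8 / 225.6) * 100
ratio = 0.2872
eta = 28.7234


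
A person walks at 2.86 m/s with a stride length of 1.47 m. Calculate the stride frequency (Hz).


f = v / stride_length
f = 2.86 / 1.47
f = 1.9456


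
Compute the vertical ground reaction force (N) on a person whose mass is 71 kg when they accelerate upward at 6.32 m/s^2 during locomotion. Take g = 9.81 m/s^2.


GRF = m * (g + a)
GRF = 71 * (9.81 + 6.32)
GRF = 71 * 16.1300
GRF = 1145.2300


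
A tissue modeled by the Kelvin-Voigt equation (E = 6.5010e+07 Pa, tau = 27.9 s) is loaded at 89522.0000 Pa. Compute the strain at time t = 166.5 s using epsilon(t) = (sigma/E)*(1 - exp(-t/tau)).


epsilon(t) = (sigma/E) * (1 - exp(-t/tau))
sigma/E = 89522.0000 / 6.5010e+07 = 0.0014
exp(-t/tau) = exp(-166.5 / 27.9) = 0.0026
epsilon = 0.0014 * (1 - 0.0026)
epsilon = 0.0014


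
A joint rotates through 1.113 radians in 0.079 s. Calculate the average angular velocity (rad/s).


omega = delta_theta / delta_t
omega = 1.113 / 0.079
omega = 14.0886


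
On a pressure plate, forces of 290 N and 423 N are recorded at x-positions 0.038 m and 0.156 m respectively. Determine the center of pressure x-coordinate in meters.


COP_x = (F1*x1 + F2*x2) / (F1 + F2)
COP_x = (290*0.038 + 423*0.156) / (290 + 423)
Numerator = 77.0080
Denominator = 713
COP_x = 0.1080


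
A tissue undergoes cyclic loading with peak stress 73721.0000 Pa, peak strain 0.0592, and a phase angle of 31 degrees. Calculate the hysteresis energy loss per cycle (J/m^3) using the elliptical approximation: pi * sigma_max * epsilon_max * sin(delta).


E_loss = pi * sigma_max * epsilon_max * sin(delta)
delta = 31 deg = 0.5411 rad
sin(delta) = 0.5150
E_loss = pi * 73721.0000 * 0.0592 * 0.5150
E_loss = 7061.5841


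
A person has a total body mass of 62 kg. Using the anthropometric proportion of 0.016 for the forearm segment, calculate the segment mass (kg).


m_segment = body_mass * fraction
m_segment = 62 * 0.016
m_segment = 0.9920


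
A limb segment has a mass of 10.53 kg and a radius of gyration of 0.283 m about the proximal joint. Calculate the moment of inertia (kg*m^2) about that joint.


I = m * k^2
I = 10.53 * 0.283^2
k^2 = 0.0801
I = 0.8433


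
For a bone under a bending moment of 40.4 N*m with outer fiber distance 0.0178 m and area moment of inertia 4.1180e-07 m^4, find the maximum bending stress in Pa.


sigma = M * c / I
sigma = 40.4 * 0.0178 / 4.1180e-07
M * c = 0.7191
sigma = 1.7463e+06


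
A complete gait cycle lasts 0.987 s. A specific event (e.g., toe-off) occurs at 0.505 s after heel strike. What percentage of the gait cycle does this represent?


pct = (event_time / cycle_time) * 100
pct = (0.505 / 0.987) * 100
ratio = 0.5117
pct = 51.1651


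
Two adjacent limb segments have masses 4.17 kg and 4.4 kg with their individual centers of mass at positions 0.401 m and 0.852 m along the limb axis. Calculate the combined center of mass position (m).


COM = (m1*x1 + m2*x2) / (m1 + m2)
COM = (4.17*0.401 + 4.4*0.852) / (4.17 + 4.4)
Numerator = 5.4210
Denominator = 8.5700
COM = 0.6326


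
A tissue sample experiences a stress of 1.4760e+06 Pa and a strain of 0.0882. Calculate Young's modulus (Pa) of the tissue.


E = stress / strain
E = 1.4760e+06 / 0.0882
E = 1.6735e+07


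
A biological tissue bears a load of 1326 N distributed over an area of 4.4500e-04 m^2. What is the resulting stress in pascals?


stress = F / A
stress = 1326 / 4.4500e-04
stress = 2.9798e+06


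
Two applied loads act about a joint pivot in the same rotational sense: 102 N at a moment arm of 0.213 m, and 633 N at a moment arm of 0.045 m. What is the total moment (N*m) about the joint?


M = F1 * d1 + F2 * d2
M = 102 * 0.213 + 633 * 0.045
M = 21.7260 + 28.4850
M = 50.2110


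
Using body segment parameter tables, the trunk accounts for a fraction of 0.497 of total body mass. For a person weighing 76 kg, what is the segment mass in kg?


m_segment = body_mass * fraction
m_segment = 76 * 0.497
m_segment = 37.7720


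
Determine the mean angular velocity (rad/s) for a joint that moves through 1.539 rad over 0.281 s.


omega = delta_theta / delta_t
omega = 1.539 / 0.281
omega = 5.4769


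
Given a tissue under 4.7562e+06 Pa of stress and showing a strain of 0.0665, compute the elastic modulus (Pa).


E = stress / strain
E = 4.7562e+06 / 0.0665
E = 7.1522e+07


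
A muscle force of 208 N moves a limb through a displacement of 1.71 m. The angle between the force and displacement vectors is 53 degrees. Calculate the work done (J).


W = F * d * cos(theta)
theta = 53 deg = 0.9250 rad
cos(theta) = 0.6018
W = 208 * 1.71 * 0.6018
W = 214.0536


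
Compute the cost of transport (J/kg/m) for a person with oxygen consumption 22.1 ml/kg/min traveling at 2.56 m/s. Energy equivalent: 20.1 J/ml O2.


Power per kg = VO2 * 20.1 / 60
Power per kg = 22.1 * 20.1 / 60 = 7.4035 W/kg
Cost = power_per_kg / speed
Cost = 7.4035 / 2.56
Cost = 2.8920


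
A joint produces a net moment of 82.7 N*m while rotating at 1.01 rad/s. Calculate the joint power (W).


P = M * omega
P = 82.7 * 1.01
P = 83.5270


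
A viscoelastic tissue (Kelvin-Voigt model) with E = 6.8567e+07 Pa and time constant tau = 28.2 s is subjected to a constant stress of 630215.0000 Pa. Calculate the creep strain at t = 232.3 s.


epsilon(t) = (sigma/E) * (1 - exp(-t/tau))
sigma/E = 630215.0000 / 6.8567e+07 = 0.0092
exp(-t/tau) = exp(-232.3 / 28.2) = 2.6452e-04
epsilon = 0.0092 * (1 - 2.6452e-04)
epsilon = 0.0092


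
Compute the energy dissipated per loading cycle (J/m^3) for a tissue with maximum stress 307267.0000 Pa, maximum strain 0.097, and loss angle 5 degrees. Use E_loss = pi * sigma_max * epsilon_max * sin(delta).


E_loss = pi * sigma_max * epsilon_max * sin(delta)
delta = 5 deg = 0.0873 rad
sin(delta) = 0.0872
E_loss = pi * 307267.0000 * 0.097 * 0.0872
E_loss = 8160.8151


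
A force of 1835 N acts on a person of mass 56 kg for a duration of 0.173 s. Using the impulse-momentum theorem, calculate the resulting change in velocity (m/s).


J = F * dt = 1835 * 0.173 = 317.4550 N*s
delta_v = J / m
delta_v = 317.4550 / 56
delta_v = 5.6688


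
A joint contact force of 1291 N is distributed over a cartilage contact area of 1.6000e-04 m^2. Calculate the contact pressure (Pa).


P = F / A
P = 1291 / 1.6000e-04
P = 8.0687e+06


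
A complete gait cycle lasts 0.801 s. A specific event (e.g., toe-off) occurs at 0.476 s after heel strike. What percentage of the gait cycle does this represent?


pct = (event_time / cycle_time) * 100
pct = (0.476 / 0.801) * 100
ratio = 0.5943
pct = 59.4257


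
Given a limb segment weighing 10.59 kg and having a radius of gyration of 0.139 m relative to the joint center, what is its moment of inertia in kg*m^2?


I = m * k^2
I = 10.59 * 0.139^2
k^2 = 0.0193
I = 0.2046


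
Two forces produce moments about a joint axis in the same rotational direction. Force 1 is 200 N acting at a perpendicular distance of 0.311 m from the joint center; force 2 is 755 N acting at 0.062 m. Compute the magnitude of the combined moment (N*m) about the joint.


M = F1 * d1 + F2 * d2
M = 200 * 0.311 + 755 * 0.062
M = 62.2000 + 46.8100
M = 109.0100


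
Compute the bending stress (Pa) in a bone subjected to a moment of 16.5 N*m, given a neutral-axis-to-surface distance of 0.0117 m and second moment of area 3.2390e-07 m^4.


sigma = M * c / I
sigma = 16.5 * 0.0117 / 3.2390e-07
M * c = 0.1930
sigma = 596017.2893


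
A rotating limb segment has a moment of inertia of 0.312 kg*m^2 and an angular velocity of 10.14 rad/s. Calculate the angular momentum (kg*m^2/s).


L = I * omega
L = 0.312 * 10.14
L = 3.1637


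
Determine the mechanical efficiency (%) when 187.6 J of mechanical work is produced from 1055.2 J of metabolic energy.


eta = (W_mech / E_meta) * 100
eta = (187.6 / 1055.2) * 100
ratio = 0.1778
eta = 17.7786


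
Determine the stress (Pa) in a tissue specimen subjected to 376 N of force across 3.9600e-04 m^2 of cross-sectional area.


stress = F / A
stress = 376 / 3.9600e-04
stress = 949494.9495


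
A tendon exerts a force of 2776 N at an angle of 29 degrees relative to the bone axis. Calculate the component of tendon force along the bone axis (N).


F_eff = F_tendon * cos(theta)
theta = 29 deg = 0.5061 rad
cos(theta) = 0.8746
F_eff = 2776 * 0.8746
F_eff = 2427.9443


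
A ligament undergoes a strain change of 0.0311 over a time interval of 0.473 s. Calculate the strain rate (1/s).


strain_rate = delta_strain / delta_t
strain_rate = 0.0311 / 0.473
strain_rate = 0.0658


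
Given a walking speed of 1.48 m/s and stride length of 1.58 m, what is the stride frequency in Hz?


f = v / stride_length
f = 1.48 / 1.58
f = 0.9367


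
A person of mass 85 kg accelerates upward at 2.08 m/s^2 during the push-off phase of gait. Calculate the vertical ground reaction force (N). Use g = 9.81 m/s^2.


GRF = m * (g + a)
GRF = 85 * (9.81 + 2.08)
GRF = 85 * 11.8900
GRF = 1010.6500


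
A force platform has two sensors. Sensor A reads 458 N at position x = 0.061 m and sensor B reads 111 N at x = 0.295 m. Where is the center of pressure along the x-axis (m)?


COP_x = (F1*x1 + F2*x2) / (F1 + F2)
COP_x = (458*0.061 + 111*0.295) / (458 + 111)
Numerator = 60.6830
Denominator = 569
COP_x = 0.1066


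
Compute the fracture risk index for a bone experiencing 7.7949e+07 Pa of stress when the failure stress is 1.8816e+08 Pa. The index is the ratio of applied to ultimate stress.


FRI = applied / ultimate
FRI = 7.7949e+07 / 1.8816e+08
FRI = 0.4143


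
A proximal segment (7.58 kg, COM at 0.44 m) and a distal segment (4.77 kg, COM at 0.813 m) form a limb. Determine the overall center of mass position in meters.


COM = (m1*x1 + m2*x2) / (m1 + m2)
COM = (7.58*0.44 + 4.77*0.813) / (7.58 + 4.77)
Numerator = 7.2132
Denominator = 12.3500
COM = 0.5841


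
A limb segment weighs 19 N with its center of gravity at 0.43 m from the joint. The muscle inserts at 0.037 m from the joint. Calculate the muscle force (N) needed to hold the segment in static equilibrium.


F_muscle = W * d_load / d_muscle
F_muscle = 19 * 0.43 / 0.037
Numerator = 8.1700
F_muscle = 220.8108


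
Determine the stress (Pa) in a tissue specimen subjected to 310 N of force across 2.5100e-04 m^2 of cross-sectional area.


stress = F / A
stress = 310 / 2.5100e-04
stress = 1.2351e+06


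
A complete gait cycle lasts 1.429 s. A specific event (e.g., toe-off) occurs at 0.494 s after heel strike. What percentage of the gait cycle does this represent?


pct = (event_time / cycle_time) * 100
pct = (0.494 / 1.429) * 100
ratio = 0.3457
pct = 34.5696


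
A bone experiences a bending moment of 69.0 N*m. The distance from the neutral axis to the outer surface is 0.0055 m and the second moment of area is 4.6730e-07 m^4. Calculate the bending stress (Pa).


sigma = M * c / I
sigma = 69.0 * 0.0055 / 4.6730e-07
M * c = 0.3795
sigma = 812112.1335


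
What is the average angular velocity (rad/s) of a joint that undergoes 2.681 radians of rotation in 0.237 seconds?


omega = delta_theta / delta_t
omega = 2.681 / 0.237
omega = 11.3122


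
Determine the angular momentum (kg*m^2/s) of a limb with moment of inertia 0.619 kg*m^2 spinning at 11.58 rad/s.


L = I * omega
L = 0.619 * 11.58
L = 7.1680


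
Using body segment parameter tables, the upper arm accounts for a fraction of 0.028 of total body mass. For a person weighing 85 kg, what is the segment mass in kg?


m_segment = body_mass * fraction
m_segment = 85 * 0.028
m_segment = 2.3800


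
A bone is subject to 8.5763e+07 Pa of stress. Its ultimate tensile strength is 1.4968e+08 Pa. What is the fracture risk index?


FRI = applied / ultimate
FRI = 8.5763e+07 / 1.4968e+08
FRI = 0.5730


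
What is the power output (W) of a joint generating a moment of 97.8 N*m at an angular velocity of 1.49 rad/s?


P = M * omega
P = 97.8 * 1.49
P = 145.7220


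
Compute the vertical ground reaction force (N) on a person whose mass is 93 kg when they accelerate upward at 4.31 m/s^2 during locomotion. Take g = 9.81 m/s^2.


GRF = m * (g + a)
GRF = 93 * (9.81 + 4.31)
GRF = 93 * 14.1200
GRF = 1313.1600


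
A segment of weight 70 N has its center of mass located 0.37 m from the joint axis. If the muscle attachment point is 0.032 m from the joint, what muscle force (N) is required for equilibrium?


F_muscle = W * d_load / d_muscle
F_muscle = 70 * 0.37 / 0.032
Numerator = 25.9000
F_muscle = 809.3750


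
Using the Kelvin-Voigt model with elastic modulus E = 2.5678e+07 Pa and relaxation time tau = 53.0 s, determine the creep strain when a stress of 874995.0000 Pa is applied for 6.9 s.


epsilon(t) = (sigma/E) * (1 - exp(-t/tau))
sigma/E = 874995.0000 / 2.5678e+07 = 0.0341
exp(-t/tau) = exp(-6.9 / 53.0) = 0.8779
epsilon = 0.0341 * (1 - 0.8779)
epsilon = 0.0042


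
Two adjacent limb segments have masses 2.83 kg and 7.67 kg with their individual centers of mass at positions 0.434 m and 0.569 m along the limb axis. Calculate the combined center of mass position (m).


COM = (m1*x1 + m2*x2) / (m1 + m2)
COM = (2.83*0.434 + 7.67*0.569) / (2.83 + 7.67)
Numerator = 5.5924
Denominator = 10.5000
COM = 0.5326


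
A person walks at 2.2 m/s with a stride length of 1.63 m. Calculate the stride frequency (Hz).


f = v / stride_length
f = 2.2 / 1.63
f = 1.3497


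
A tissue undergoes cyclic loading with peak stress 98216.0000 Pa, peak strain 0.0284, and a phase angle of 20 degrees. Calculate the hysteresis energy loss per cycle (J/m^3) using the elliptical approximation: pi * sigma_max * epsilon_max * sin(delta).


E_loss = pi * sigma_max * epsilon_max * sin(delta)
delta = 20 deg = 0.3491 rad
sin(delta) = 0.3420
E_loss = pi * 98216.0000 * 0.0284 * 0.3420
E_loss = 2997.1063


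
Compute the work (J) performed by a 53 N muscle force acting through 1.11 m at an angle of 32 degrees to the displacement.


W = F * d * cos(theta)
theta = 32 deg = 0.5585 rad
cos(theta) = 0.8480
W = 53 * 1.11 * 0.8480
W = 49.8907


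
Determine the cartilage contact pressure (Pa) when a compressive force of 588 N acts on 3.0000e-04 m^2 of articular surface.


P = F / A
P = 588 / 3.0000e-04
P = 1.9600e+06


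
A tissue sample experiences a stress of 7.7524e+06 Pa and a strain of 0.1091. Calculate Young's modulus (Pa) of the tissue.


E = stress / strain
E = 7.7524e+06 / 0.1091
E = 7.1058e+07


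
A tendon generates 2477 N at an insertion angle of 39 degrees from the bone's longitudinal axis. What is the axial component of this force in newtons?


F_eff = F_tendon * cos(theta)
theta = 39 deg = 0.6807 rad
cos(theta) = 0.7771
F_eff = 2477 * 0.7771
F_eff = 1924.9905


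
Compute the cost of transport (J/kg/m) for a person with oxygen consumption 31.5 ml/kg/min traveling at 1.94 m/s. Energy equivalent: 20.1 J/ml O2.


Power per kg = VO2 * 20.1 / 60
Power per kg = 31.5 * 20.1 / 60 = 10.5525 W/kg
Cost = power_per_kg / speed
Cost = 10.5525 / 1.94
Cost = 5.4394


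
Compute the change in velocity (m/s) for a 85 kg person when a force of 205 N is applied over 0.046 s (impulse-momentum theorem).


J = F * dt = 205 * 0.046 = 9.4300 N*s
delta_v = J / m
delta_v = 9.4300 / 85
delta_v = 0.1109


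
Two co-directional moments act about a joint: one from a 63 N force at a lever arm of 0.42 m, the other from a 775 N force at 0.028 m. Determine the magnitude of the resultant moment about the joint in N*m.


M = F1 * d1 + F2 * d2
M = 63 * 0.42 + 775 * 0.028
M = 26.4600 + 21.7000
M = 48.1600


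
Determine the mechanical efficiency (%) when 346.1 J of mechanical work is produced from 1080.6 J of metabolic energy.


eta = (W_mech / E_meta) * 100
eta = (346.1 / 1080.6) * 100
ratio = 0.3203
eta = 32.0285


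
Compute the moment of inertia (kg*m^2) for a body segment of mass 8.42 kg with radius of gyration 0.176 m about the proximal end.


I = m * k^2
I = 8.42 * 0.176^2
k^2 = 0.0310
I = 0.2608


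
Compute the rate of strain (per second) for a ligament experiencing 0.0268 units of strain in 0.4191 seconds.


strain_rate = delta_strain / delta_t
strain_rate = 0.0268 / 0.4191
strain_rate = 0.0639


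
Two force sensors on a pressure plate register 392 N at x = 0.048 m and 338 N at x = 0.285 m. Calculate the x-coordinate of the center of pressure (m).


COP_x = (F1*x1 + F2*x2) / (F1 + F2)
COP_x = (392*0.048 + 338*0.285) / (392 + 338)
Numerator = 115.1460
Denominator = 730
COP_x = 0.1577


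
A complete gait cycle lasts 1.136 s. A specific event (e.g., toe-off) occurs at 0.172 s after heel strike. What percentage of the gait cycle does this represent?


pct = (event_time / cycle_time) * 100
pct = (0.172 / 1.136) * 100
ratio = 0.1514
pct = 15.1408


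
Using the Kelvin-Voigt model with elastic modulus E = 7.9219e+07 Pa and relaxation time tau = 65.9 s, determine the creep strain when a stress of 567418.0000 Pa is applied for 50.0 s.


epsilon(t) = (sigma/E) * (1 - exp(-t/tau))
sigma/E = 567418.0000 / 7.9219e+07 = 0.0072
exp(-t/tau) = exp(-50.0 / 65.9) = 0.4683
epsilon = 0.0072 * (1 - 0.4683)
epsilon = 0.0038


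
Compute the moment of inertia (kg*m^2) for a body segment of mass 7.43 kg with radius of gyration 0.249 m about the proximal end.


I = m * k^2
I = 7.43 * 0.249^2
k^2 = 0.0620
I = 0.4607


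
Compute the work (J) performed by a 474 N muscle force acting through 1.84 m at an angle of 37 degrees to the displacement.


W = F * d * cos(theta)
theta = 37 deg = 0.6458 rad
cos(theta) = 0.7986
W = 474 * 1.84 * 0.7986
W = 696.5379


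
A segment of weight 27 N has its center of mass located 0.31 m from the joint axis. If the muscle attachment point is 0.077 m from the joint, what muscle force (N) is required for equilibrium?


F_muscle = W * d_load / d_muscle
F_muscle = 27 * 0.31 / 0.077
Numerator = 8.3700
F_muscle = 108.7013


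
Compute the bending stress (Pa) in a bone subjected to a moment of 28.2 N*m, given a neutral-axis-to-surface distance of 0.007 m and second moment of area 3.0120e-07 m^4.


sigma = M * c / I
sigma = 28.2 * 0.007 / 3.0120e-07
M * c = 0.1974
sigma = 655378.4861


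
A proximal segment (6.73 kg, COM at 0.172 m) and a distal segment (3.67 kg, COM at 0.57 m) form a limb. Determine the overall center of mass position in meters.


COM = (m1*x1 + m2*x2) / (m1 + m2)
COM = (6.73*0.172 + 3.67*0.57) / (6.73 + 3.67)
Numerator = 3.2495
Denominator = 10.4000
COM = 0.3124


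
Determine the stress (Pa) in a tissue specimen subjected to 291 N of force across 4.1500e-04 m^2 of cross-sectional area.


stress = F / A
stress = 291 / 4.1500e-04
stress = 701204.8193


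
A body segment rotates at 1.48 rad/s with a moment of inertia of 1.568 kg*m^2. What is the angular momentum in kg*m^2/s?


L = I * omega
L = 1.568 * 1.48
L = 2.3206


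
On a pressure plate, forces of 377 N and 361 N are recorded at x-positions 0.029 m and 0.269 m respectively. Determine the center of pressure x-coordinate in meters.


COP_x = (F1*x1 + F2*x2) / (F1 + F2)
COP_x = (377*0.029 + 361*0.269) / (377 + 361)
Numerator = 108.0420
Denominator = 738
COP_x = 0.1464


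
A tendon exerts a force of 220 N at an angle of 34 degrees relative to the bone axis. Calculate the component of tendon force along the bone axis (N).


F_eff = F_tendon * cos(theta)
theta = 34 deg = 0.5934 rad
cos(theta) = 0.8290
F_eff = 220 * 0.8290
F_eff = 182.3883


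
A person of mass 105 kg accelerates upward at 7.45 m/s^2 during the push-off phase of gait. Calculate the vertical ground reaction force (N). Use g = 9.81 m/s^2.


GRF = m * (g + a)
GRF = 105 * (9.81 + 7.45)
GRF = 105 * 17.2600
GRF = 1812.3000


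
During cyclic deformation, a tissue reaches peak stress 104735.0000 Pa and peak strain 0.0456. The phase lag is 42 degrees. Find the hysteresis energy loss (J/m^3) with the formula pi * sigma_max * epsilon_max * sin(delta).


E_loss = pi * sigma_max * epsilon_max * sin(delta)
delta = 42 deg = 0.7330 rad
sin(delta) = 0.6691
E_loss = pi * 104735.0000 * 0.0456 * 0.6691
E_loss = 10039.6240


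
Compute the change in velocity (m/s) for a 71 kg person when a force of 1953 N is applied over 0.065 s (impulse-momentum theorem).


J = F * dt = 1953 * 0.065 = 126.9450 N*s
delta_v = J / m
delta_v = 126.9450 / 71
delta_v = 1.7880


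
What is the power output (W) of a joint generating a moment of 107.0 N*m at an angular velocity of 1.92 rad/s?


P = M * omega
P = 107.0 * 1.92
P = 205.4400


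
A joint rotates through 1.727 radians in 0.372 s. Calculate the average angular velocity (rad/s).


omega = delta_theta / delta_t
omega = 1.727 / 0.372
omega = 4.6425


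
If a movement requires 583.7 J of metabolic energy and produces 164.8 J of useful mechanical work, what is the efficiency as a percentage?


eta = (W_mech / E_meta) * 100
eta = (164.8 / 583.7) * 100
ratio = 0.2823
eta = 28.2337


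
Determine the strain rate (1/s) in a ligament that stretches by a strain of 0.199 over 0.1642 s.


strain_rate = delta_strain / delta_t
strain_rate = 0.199 / 0.1642
strain_rate = 1.2119


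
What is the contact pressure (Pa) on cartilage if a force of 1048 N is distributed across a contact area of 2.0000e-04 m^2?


P = F / A
P = 1048 / 2.0000e-04
P = 5.2400e+06


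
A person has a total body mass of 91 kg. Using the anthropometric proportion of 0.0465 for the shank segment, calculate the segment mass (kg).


m_segment = body_mass * fraction
m_segment = 91 * 0.0465
m_segment = 4.2315


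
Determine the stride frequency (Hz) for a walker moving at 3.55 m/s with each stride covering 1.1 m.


f = v / stride_length
f = 3.55 / 1.1
f = 3.2273


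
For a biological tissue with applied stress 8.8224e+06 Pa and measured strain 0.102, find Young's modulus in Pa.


E = stress / strain
E = 8.8224e+06 / 0.102
E = 8.6494e+07


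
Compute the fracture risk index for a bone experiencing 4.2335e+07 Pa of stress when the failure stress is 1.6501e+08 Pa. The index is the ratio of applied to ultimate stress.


FRI = applied / ultimate
FRI = 4.2335e+07 / 1.6501e+08
FRI = 0.2566


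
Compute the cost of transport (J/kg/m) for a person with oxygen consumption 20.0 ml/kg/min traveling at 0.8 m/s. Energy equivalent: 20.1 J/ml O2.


Power per kg = VO2 * 20.1 / 60
Power per kg = 20.0 * 20.1 / 60 = 6.7000 W/kg
Cost = power_per_kg / speed
Cost = 6.7000 / 0.8
Cost = 8.3750


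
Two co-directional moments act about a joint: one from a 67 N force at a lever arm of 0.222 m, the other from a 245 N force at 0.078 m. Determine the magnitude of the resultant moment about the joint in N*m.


M = F1 * d1 + F2 * d2
M = 67 * 0.222 + 245 * 0.078
M = 14.8740 + 19.1100
M = 33.9840


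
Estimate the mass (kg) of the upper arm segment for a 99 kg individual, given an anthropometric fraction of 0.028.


m_segment = body_mass * fraction
m_segment = 99 * 0.028
m_segment = 2.7720


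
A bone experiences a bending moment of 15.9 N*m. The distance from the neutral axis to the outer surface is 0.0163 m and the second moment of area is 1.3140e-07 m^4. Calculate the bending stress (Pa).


sigma = M * c / I
sigma = 15.9 * 0.0163 / 1.3140e-07
M * c = 0.2592
sigma = 1.9724e+06


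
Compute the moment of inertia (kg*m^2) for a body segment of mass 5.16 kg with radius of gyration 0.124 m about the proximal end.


I = m * k^2
I = 5.16 * 0.124^2
k^2 = 0.0154
I = 0.0793


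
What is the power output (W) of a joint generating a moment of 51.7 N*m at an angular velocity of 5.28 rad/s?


P = M * omega
P = 51.7 * 5.28
P = 272.9760


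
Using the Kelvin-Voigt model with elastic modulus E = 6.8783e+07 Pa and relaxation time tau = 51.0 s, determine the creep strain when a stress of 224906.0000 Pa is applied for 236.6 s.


epsilon(t) = (sigma/E) * (1 - exp(-t/tau))
sigma/E = 224906.0000 / 6.8783e+07 = 0.0033
exp(-t/tau) = exp(-236.6 / 51.0) = 0.0097
epsilon = 0.0033 * (1 - 0.0097)
epsilon = 0.0032


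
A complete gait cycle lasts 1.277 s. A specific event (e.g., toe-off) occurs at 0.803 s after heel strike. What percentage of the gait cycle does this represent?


pct = (event_time / cycle_time) * 100
pct = (0.803 / 1.277) * 100
ratio = 0.6288
pct = 62.8818


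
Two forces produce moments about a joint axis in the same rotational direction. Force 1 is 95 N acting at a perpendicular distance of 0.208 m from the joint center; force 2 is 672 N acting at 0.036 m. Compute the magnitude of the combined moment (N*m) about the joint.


M = F1 * d1 + F2 * d2
M = 95 * 0.208 + 672 * 0.036
M = 19.7600 + 24.1920
M = 43.9520


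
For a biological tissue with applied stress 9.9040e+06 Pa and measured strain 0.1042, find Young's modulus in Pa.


E = stress / strain
E = 9.9040e+06 / 0.1042
E = 9.5048e+07


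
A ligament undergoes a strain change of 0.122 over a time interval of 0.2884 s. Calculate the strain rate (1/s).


strain_rate = delta_strain / delta_t
strain_rate = 0.122 / 0.2884
strain_rate = 0.4230


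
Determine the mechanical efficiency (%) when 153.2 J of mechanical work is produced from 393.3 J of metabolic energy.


eta = (W_mech / E_meta) * 100
eta = (153.2 / 393.3) * 100
ratio = 0.3895
eta = 38.9525


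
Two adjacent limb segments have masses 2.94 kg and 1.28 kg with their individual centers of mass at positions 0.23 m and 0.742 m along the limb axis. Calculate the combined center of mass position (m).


COM = (m1*x1 + m2*x2) / (m1 + m2)
COM = (2.94*0.23 + 1.28*0.742) / (2.94 + 1.28)
Numerator = 1.6260
Denominator = 4.2200
COM = 0.3853


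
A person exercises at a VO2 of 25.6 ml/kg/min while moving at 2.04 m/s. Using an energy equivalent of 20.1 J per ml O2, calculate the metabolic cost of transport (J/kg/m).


Power per kg = VO2 * 20.1 / 60
Power per kg = 25.6 * 20.1 / 60 = 8.5760 W/kg
Cost = power_per_kg / speed
Cost = 8.5760 / 2.04
Cost = 4.2039


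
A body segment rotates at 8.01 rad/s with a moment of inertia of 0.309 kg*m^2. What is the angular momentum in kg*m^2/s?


L = I * omega
L = 0.309 * 8.01
L = 2.4751


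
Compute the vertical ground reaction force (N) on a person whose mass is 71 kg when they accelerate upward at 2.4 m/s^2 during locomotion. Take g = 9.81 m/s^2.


GRF = m * (g + a)
GRF = 71 * (9.81 + 2.4)
GRF = 71 * 12.2100
GRF = 866.9100


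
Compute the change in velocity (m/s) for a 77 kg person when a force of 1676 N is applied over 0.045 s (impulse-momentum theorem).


J = F * dt = 1676 * 0.045 = 75.4200 N*s
delta_v = J / m
delta_v = 75.4200 / 77
delta_v = 0.9795


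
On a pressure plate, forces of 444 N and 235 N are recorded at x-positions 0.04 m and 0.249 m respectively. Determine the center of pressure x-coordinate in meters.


COP_x = (F1*x1 + F2*x2) / (F1 + F2)
COP_x = (444*0.04 + 235*0.249) / (444 + 235)
Numerator = 76.2750
Denominator = 679
COP_x = 0.1123
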